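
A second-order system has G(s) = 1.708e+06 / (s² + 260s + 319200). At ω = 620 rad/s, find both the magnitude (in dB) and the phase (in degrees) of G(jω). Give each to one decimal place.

|G| = 19.8 dB, ∠G = -112.0 deg

|(j620)² + 260(j620) + 319200| = |-65200 + j1.612e+05| = 1.739e+05
|G(j620)| = 1.708e+06 / 1.739e+05 = 9.8225
20 log₁₀(9.8225) = 19.84 dB
∠[(j620)² + 260(j620) + 319200] = ∠[-65200 + j1.612e+05] = 112.02°
∠G(j620) = −112.02° = -112.02°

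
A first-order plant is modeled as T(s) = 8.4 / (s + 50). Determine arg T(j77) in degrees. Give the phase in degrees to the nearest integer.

-57 deg

∠(j77 + 50) = arctan(77/50) = 57.00°
∠T(j77) = −57.00° = -57.00°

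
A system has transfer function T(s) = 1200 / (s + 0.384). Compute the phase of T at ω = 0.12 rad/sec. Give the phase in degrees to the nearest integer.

-17°

∠(j0.12 + 0.384) = arctan(0.12/0.384) = 17.35°
∠T(j0.12) = −17.35° = -17.35°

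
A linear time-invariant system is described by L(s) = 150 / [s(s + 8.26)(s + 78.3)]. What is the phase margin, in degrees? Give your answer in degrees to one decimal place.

88.2 deg

Gain crossover: |L(jω)| = 1 at ω ≈ 0.232 rad s⁻¹.
∠L(j0.232) = −90° − arctan(0.232/8.26) − arctan(0.232/78.3) ≈ -91.78°
PM = 180° + (-91.78°) = 88.22°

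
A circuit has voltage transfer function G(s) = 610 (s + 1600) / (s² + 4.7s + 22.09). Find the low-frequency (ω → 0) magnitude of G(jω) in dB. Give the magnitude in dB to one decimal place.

G(0) = 610 × 1600 / 22.09 = 44183
20 log₁₀(44183) = 92.91 dB

92.9 dB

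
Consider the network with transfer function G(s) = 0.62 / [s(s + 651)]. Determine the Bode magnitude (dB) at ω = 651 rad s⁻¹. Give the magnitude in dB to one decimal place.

|j651 + 651| = √(651² + 651²) = 920.7
|j651| = 651
|G(j651)| = 0.62 / (920.7 × 651) = 1.0345e-06
20 log₁₀(1.0345e-06) = -119.71 dB

-119.7 dB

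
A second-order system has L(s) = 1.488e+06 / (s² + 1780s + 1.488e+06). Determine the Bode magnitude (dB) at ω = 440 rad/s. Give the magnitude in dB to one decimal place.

-0.1 dB

|(j440)² + 1780(j440) + 1.488e+06| = |1.2944e+06 + j7.832e+05| = 1.513e+06
|L(j440)| = 1.488e+06 / 1.513e+06 = 0.98354
20 log₁₀(0.98354) = -0.14 dB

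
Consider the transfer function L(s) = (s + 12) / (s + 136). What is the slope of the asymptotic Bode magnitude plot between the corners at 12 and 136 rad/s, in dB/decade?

In this band the factors already past their corner are: zero at 12; net slope = 20 dB/decade.

20 dB/decade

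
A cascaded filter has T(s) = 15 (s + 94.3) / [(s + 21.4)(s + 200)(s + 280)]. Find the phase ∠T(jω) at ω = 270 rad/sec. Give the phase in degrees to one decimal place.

∠(j270 + 94.3) = arctan(270/94.3) = 70.75°
∠(j270 + 21.4) = arctan(270/21.4) = 85.47°
∠(j270 + 200) = arctan(270/200) = 53.47°
∠(j270 + 280) = arctan(270/280) = 43.96°
∠T(j270) = 70.75° − (85.47° + 53.47° + 43.96°) = -112.15°

-112.1°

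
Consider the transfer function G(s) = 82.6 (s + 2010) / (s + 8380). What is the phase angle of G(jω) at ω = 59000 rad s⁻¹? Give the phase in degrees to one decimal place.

6.1°

∠(j59000 + 2010) = arctan(59000/2010) = 88.05°
∠(j59000 + 8380) = arctan(59000/8380) = 81.92°
∠G(j59000) = 88.05° − 81.92° = 6.13°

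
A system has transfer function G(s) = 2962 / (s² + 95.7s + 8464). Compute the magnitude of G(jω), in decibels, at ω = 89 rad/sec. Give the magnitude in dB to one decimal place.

-9.2 dB

|(j89)² + 95.7(j89) + 8464| = |543 + j8517.3| = 8535
|G(j89)| = 2962 / 8535 = 0.34706
20 log₁₀(0.34706) = -9.19 dB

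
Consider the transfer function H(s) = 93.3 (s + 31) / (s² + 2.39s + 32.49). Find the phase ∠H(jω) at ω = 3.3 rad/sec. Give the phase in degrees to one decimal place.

-14.0°

∠(j3.3 + 31) = arctan(3.3/31) = 6.08°
∠[(j3.3)² + 2.39(j3.3) + 32.49] = ∠[21.6 + j7.887] = 20.06°
∠H(j3.3) = 6.08° − 20.06° = -13.98°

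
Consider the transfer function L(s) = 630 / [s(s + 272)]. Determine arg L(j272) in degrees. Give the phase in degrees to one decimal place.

∠(j272 + 272) = arctan(272/272) = 45.00°
∠(j272) = 90.00°
∠L(j272) = − (45.00° + 90.00°) = -135.00°

-135.0 deg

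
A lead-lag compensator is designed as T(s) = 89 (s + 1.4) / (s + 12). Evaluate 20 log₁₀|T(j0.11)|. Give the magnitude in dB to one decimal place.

20.4 dB

|j0.11 + 1.4| = √(0.11² + 1.4²) = 1.404
|j0.11 + 12| = √(0.11² + 12²) = 12
|T(j0.11)| = 89 × 1.404 / 12 = 10.415
20 log₁₀(10.415) = 20.35 dB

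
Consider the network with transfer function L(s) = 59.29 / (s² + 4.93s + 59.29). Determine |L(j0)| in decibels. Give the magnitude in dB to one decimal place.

L(0) = 59.29 / 59.29 = 1
20 log₁₀(1) = 0.00 dB

0.0 dB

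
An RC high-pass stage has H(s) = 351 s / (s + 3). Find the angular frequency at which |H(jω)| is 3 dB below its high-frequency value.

3 rad/sec

For a single-pole high-pass, the −3 dB point is at the pole: ω = 3 rad/sec.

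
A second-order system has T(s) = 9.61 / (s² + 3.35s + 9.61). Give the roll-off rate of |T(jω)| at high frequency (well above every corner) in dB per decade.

-40 dB/decade

With 0 zeros and 2 poles, the high-frequency asymptotic slope is 20 × (0 − 2) = -40 dB/decade.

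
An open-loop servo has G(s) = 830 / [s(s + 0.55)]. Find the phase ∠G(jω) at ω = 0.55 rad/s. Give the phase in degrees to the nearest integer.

-135°

∠(j0.55 + 0.55) = arctan(0.55/0.55) = 45.00°
∠(j0.55) = 90.00°
∠G(j0.55) = − (45.00° + 90.00°) = -135.00°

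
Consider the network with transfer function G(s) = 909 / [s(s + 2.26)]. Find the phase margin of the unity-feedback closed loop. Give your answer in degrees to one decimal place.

4.3°

Gain crossover: |G(jω)| = 1 at ω ≈ 30.1 rad/s.
∠G(j30.1) = −90° − arctan(30.1/2.26) ≈ -175.71°
PM = 180° + (-175.71°) = 4.29°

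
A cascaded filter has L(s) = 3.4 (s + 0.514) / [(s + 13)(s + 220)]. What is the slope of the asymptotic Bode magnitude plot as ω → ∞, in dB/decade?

-20 dB/decade

With 1 zero and 2 poles, the high-frequency asymptotic slope is 20 × (1 − 2) = -20 dB/decade.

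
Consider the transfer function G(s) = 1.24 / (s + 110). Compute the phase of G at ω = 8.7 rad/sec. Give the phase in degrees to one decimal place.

∠(j8.7 + 110) = arctan(8.7/110) = 4.52°
∠G(j8.7) = −4.52° = -4.52°

-4.5°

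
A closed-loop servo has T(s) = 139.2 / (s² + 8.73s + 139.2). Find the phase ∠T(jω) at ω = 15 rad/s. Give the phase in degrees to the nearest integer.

∠[(j15)² + 8.73(j15) + 139.2] = ∠[-85.8 + j130.95] = 123.23°
∠T(j15) = −123.23° = -123.23°

-123°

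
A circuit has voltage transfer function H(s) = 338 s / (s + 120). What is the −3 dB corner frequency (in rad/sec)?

For a single-pole high-pass, the −3 dB point is at the pole: ω = 120 rad/sec.

120 rad/sec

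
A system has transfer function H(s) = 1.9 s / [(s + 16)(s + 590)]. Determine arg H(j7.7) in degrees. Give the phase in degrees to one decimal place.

63.6°

∠(j7.7) = 90.00°
∠(j7.7 + 16) = arctan(7.7/16) = 25.70°
∠(j7.7 + 590) = arctan(7.7/590) = 0.75°
∠H(j7.7) = 90.00° − (25.70° + 0.75°) = 63.55°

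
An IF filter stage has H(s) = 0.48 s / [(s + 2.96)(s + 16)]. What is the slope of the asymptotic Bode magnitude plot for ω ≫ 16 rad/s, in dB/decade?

-20 dB/decade

With 1 zero and 2 poles, the high-frequency asymptotic slope is 20 × (1 − 2) = -20 dB/decade.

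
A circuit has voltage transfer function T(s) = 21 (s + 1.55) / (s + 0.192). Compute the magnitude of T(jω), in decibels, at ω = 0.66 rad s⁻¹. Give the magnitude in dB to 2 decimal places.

34.23 dB

|j0.66 + 1.55| = √(0.66² + 1.55²) = 1.685
|j0.66 + 0.192| = √(0.66² + 0.192²) = 0.6874
|T(j0.66)| = 21 × 1.685 / 0.6874 = 51.469
20 log₁₀(51.469) = 34.231 dB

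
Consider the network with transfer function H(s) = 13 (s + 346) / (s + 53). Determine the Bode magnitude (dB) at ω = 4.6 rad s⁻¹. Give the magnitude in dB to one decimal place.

38.5 dB

|j4.6 + 346| = √(4.6² + 346²) = 346
|j4.6 + 53| = √(4.6² + 53²) = 53.2
|H(j4.6)| = 13 × 346 / 53.2 = 84.558
20 log₁₀(84.558) = 38.54 dB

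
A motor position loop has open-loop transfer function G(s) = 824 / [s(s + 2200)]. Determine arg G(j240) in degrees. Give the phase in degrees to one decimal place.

∠(j240 + 2200) = arctan(240/2200) = 6.23°
∠(j240) = 90.00°
∠G(j240) = − (6.23° + 90.00°) = -96.23°

-96.2°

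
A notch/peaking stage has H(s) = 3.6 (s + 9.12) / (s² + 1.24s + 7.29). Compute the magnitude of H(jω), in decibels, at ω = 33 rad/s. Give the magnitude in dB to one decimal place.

|j33 + 9.12| = √(33² + 9.12²) = 34.24
|(j33)² + 1.24(j33) + 7.29| = |-1081.7 + j40.92| = 1082
|H(j33)| = 3.6 × 34.24 / 1082 = 0.11386
20 log₁₀(0.11386) = -18.87 dB

-18.9 dB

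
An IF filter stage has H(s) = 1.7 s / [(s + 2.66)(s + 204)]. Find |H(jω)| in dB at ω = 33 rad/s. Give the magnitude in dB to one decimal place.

-41.7 dB

|j33| = 33
|j33 + 2.66| = √(33² + 2.66²) = 33.11
|j33 + 204| = √(33² + 204²) = 206.7
|H(j33)| = 1.7 × 33 / (33.11 × 206.7) = 0.0081998
20 log₁₀(0.0081998) = -41.72 dB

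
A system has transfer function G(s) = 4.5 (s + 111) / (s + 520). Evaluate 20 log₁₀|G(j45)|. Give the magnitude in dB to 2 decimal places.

|j45 + 111| = √(45² + 111²) = 119.8
|j45 + 520| = √(45² + 520²) = 521.9
|G(j45)| = 4.5 × 119.8 / 521.9 = 1.0327
20 log₁₀(1.0327) = 0.279 dB

0.28 dB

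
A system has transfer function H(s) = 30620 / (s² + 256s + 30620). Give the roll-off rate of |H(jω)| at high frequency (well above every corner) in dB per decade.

-40 dB/decade

With 0 zeros and 2 poles, the high-frequency asymptotic slope is 20 × (0 − 2) = -40 dB/decade.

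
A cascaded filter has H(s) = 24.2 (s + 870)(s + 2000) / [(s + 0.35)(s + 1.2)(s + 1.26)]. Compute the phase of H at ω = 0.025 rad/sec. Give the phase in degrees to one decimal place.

∠(j0.025 + 870) = arctan(0.025/870) = 0.00°
∠(j0.025 + 2000) = arctan(0.025/2000) = 0.00°
∠(j0.025 + 0.35) = arctan(0.025/0.35) = 4.09°
∠(j0.025 + 1.2) = arctan(0.025/1.2) = 1.19°
∠(j0.025 + 1.26) = arctan(0.025/1.26) = 1.14°
∠H(j0.025) = 0.00° + 0.00° − (4.09° + 1.19° + 1.14°) = -6.41°

-6.4°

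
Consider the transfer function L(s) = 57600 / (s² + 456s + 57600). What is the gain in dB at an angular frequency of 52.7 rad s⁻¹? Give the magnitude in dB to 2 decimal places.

|(j52.7)² + 456(j52.7) + 57600| = |54823 + j24031| = 5.986e+04
|L(j52.7)| = 57600 / 5.986e+04 = 0.96227
20 log₁₀(0.96227) = -0.334 dB

-0.33 dB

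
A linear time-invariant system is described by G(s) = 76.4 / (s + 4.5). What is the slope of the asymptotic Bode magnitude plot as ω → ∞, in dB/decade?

-20 dB/decade

With 0 zeros and 1 pole, the high-frequency asymptotic slope is 20 × (0 − 1) = -20 dB/decade.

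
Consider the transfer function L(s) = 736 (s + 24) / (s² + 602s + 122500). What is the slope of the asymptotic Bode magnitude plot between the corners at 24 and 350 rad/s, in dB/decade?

In this band the factors already past their corner are: zero at 24; net slope = 20 dB/decade.

20 dB/decade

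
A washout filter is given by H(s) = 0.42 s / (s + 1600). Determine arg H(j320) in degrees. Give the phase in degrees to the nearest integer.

∠(j320) = 90.00°
∠(j320 + 1600) = arctan(320/1600) = 11.31°
∠H(j320) = 90.00° − 11.31° = 78.69°

79°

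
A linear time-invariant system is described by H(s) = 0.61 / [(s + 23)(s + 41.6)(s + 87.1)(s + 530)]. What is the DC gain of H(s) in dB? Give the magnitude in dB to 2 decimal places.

-157.20 dB

H(0) = 0.61 / (23 × 41.6 × 87.1 × 530) = 1.3811e-08
20 log₁₀(1.3811e-08) = -157.196 dB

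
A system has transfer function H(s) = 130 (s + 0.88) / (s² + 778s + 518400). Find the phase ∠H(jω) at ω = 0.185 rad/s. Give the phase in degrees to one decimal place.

11.9 deg

∠(j0.185 + 0.88) = arctan(0.185/0.88) = 11.87°
∠[(j0.185)² + 778(j0.185) + 518400] = ∠[5.184e+05 + j143.93] = 0.02°
∠H(j0.185) = 11.87° − 0.02° = 11.86°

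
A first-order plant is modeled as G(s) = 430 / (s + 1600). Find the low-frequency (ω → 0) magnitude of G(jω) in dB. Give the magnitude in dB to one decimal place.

-11.4 dB

G(0) = 430 / 1600 = 0.26875
20 log₁₀(0.26875) = -11.41 dB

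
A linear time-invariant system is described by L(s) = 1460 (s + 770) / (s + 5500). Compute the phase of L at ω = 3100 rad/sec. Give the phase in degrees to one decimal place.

46.6 deg

∠(j3100 + 770) = arctan(3100/770) = 76.05°
∠(j3100 + 5500) = arctan(3100/5500) = 29.41°
∠L(j3100) = 76.05° − 29.41° = 46.64°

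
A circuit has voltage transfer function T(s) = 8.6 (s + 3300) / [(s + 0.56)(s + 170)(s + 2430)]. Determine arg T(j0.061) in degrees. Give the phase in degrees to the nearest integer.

-6°

∠(j0.061 + 3300) = arctan(0.061/3300) = 0.00°
∠(j0.061 + 0.56) = arctan(0.061/0.56) = 6.22°
∠(j0.061 + 170) = arctan(0.061/170) = 0.02°
∠(j0.061 + 2430) = arctan(0.061/2430) = 0.00°
∠T(j0.061) = 0.00° − (6.22° + 0.02° + 0.00°) = -6.24°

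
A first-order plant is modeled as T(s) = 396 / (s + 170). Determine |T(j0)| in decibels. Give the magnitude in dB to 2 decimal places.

T(0) = 396 / 170 = 2.3294
20 log₁₀(2.3294) = 7.345 dB

7.34 dB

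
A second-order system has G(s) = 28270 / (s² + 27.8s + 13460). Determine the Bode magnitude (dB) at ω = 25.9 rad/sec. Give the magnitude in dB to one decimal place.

6.9 dB

|(j25.9)² + 27.8(j25.9) + 13460| = |12789 + j720.02| = 1.281e+04
|G(j25.9)| = 28270 / 1.281e+04 = 2.207
20 log₁₀(2.207) = 6.88 dB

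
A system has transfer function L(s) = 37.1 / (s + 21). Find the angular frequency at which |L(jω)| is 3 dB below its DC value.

For a single-pole low-pass, the −3 dB point is at the pole: ω = 21 rad/s.

21 rad/s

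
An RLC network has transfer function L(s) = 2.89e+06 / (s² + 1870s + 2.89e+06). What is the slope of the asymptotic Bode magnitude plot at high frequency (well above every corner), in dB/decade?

With 0 zeros and 2 poles, the high-frequency asymptotic slope is 20 × (0 − 2) = -40 dB/decade.

-40 dB/decade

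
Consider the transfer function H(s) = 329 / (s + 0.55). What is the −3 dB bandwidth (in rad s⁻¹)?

For a single-pole low-pass, the −3 dB point is at the pole: ω = 0.55 rad s⁻¹.

0.55 rad s⁻¹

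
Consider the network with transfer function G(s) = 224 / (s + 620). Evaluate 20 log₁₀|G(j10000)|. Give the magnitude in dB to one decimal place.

|j10000 + 620| = √(10000² + 620²) = 1.002e+04
|G(j10000)| = 224 / 1.002e+04 = 0.022357
20 log₁₀(0.022357) = -33.01 dB

-33.0 dB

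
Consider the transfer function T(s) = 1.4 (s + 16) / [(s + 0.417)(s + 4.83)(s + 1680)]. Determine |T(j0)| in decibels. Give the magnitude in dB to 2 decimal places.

-43.58 dB

T(0) = 1.4 × 16 / (0.417 × 4.83 × 1680) = 0.00662
20 log₁₀(0.00662) = -43.583 dB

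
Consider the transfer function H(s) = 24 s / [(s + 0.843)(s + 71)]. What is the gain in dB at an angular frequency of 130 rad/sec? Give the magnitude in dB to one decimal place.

-15.8 dB

|j130| = 130
|j130 + 0.843| = √(130² + 0.843²) = 130
|j130 + 71| = √(130² + 71²) = 148.1
|H(j130)| = 24 × 130 / (130 × 148.1) = 0.16202
20 log₁₀(0.16202) = -15.81 dB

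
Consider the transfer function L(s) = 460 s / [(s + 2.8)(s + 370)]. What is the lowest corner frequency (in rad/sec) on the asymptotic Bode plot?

Break frequencies occur at each pole and zero magnitude: 2.8 rad/sec, 370 rad/sec.
The lowest is 2.8 rad/sec.

2.8 rad/sec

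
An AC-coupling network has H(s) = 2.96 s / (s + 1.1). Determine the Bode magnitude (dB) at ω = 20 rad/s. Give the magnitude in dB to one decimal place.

9.4 dB

|j20| = 20
|j20 + 1.1| = √(20² + 1.1²) = 20.03
|H(j20)| = 2.96 × 20 / 20.03 = 2.9555
20 log₁₀(2.9555) = 9.41 dB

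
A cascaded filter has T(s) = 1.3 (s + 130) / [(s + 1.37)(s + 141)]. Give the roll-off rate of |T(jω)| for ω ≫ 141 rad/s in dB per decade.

-20 dB/decade

With 1 zero and 2 poles, the high-frequency asymptotic slope is 20 × (1 − 2) = -20 dB/decade.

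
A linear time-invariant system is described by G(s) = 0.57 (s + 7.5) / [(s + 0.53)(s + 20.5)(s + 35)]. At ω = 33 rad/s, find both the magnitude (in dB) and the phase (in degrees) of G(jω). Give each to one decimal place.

|j33 + 7.5| = √(33² + 7.5²) = 33.84
|j33 + 0.53| = √(33² + 0.53²) = 33
|j33 + 20.5| = √(33² + 20.5²) = 38.85
|j33 + 35| = √(33² + 35²) = 48.1
|G(j33)| = 0.57 × 33.84 / (33 × 38.85 × 48.1) = 0.00031275
20 log₁₀(0.00031275) = -70.10 dB
∠(j33 + 7.5) = arctan(33/7.5) = 77.20°
∠(j33 + 0.53) = arctan(33/0.53) = 89.08°
∠(j33 + 20.5) = arctan(33/20.5) = 58.15°
∠(j33 + 35) = arctan(33/35) = 43.32°
∠G(j33) = 77.20° − (89.08° + 58.15° + 43.32°) = -113.35°

|G| = -70.1 dB, ∠G = -113.4°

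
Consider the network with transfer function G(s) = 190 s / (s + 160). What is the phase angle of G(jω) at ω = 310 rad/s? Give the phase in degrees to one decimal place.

∠(j310) = 90.00°
∠(j310 + 160) = arctan(310/160) = 62.70°
∠G(j310) = 90.00° − 62.70° = 27.30°

27.3°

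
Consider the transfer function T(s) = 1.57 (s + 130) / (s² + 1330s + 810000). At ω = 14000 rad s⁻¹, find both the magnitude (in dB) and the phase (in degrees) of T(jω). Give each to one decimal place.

|j14000 + 130| = √(14000² + 130²) = 1.4e+04
|(j14000)² + 1330(j14000) + 810000| = |-1.9519e+08 + j1.862e+07| = 1.961e+08
|T(j14000)| = 1.57 × 1.4e+04 / 1.961e+08 = 0.0001121
20 log₁₀(0.0001121) = -79.01 dB
∠(j14000 + 130) = arctan(14000/130) = 89.47°
∠[(j14000)² + 1330(j14000) + 810000] = ∠[-1.9519e+08 + j1.862e+07] = 174.55°
∠T(j14000) = 89.47° − 174.55° = -85.08°

|T| = -79.0 dB, ∠T = -85.1 deg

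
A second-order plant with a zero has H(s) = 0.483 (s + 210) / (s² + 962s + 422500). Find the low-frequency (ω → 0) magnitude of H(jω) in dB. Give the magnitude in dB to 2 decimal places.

-72.39 dB

H(0) = 0.483 × 210 / 422500 = 0.00024007
20 log₁₀(0.00024007) = -72.393 dB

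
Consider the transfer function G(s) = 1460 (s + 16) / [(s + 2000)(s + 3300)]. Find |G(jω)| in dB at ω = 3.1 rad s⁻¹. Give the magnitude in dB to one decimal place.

-48.9 dB

|j3.1 + 16| = √(3.1² + 16²) = 16.3
|j3.1 + 2000| = √(3.1² + 2000²) = 2000
|j3.1 + 3300| = √(3.1² + 3300²) = 3300
|G(j3.1)| = 1460 × 16.3 / (2000 × 3300) = 0.0036052
20 log₁₀(0.0036052) = -48.86 dB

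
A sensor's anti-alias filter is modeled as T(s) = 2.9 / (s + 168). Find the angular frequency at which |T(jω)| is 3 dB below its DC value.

For a single-pole low-pass, the −3 dB point is at the pole: ω = 168 rad/sec.

168 rad/sec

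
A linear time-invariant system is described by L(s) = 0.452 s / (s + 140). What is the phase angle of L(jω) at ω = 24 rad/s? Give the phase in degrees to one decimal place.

80.3°

∠(j24) = 90.00°
∠(j24 + 140) = arctan(24/140) = 9.73°
∠L(j24) = 90.00° − 9.73° = 80.27°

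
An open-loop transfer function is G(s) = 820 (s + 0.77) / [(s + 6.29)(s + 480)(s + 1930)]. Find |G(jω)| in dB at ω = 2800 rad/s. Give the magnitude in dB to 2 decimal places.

-81.42 dB

|j2800 + 0.77| = √(2800² + 0.77²) = 2800
|j2800 + 6.29| = √(2800² + 6.29²) = 2800
|j2800 + 480| = √(2800² + 480²) = 2841
|j2800 + 1930| = √(2800² + 1930²) = 3401
|G(j2800)| = 820 × 2800 / (2800 × 2841 × 3401) = 8.4878e-05
20 log₁₀(8.4878e-05) = -81.424 dB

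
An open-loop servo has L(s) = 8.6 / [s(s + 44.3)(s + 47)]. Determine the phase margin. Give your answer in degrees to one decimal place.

90.0°

Gain crossover: |L(jω)| = 1 at ω ≈ 0.00413 rad/s.
∠L(j0.00413) = −90° − arctan(0.00413/44.3) − arctan(0.00413/47) ≈ -90.01°
PM = 180° + (-90.01°) = 89.99°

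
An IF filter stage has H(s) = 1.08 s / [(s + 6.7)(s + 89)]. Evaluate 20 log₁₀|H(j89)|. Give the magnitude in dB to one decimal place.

-41.4 dB

|j89| = 89
|j89 + 6.7| = √(89² + 6.7²) = 89.25
|j89 + 89| = √(89² + 89²) = 125.9
|H(j89)| = 1.08 × 89 / (89.25 × 125.9) = 0.0085564
20 log₁₀(0.0085564) = -41.35 dB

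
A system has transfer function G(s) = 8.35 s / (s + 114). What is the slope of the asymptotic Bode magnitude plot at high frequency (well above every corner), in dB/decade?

With 1 zero and 1 pole, the high-frequency asymptotic slope is 20 × (1 − 1) = 0 dB/decade.

0 dB/decade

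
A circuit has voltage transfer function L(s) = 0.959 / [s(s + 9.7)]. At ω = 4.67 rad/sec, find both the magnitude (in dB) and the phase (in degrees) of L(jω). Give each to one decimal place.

|L| = -34.4 dB, ∠L = -115.7 deg

|j4.67 + 9.7| = √(4.67² + 9.7²) = 10.77
|j4.67| = 4.67
|L(j4.67)| = 0.959 / (10.77 × 4.67) = 0.019075
20 log₁₀(0.019075) = -34.39 dB
∠(j4.67 + 9.7) = arctan(4.67/9.7) = 25.71°
∠(j4.67) = 90.00°
∠L(j4.67) = − (25.71° + 90.00°) = -115.71°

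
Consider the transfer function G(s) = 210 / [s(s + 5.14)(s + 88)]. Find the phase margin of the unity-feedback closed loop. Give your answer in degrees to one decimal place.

84.6 deg

Gain crossover: |G(jω)| = 1 at ω ≈ 0.462 rad/s.
∠G(j0.462) = −90° − arctan(0.462/5.14) − arctan(0.462/88) ≈ -95.44°
PM = 180° + (-95.44°) = 84.56°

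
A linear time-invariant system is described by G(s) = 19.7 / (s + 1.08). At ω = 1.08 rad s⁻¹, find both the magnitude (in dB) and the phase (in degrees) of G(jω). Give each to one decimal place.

|G| = 22.2 dB, ∠G = -45.0°

|j1.08 + 1.08| = √(1.08² + 1.08²) = 1.527
|G(j1.08)| = 19.7 / 1.527 = 12.898
20 log₁₀(12.898) = 22.21 dB
∠(j1.08 + 1.08) = arctan(1.08/1.08) = 45.00°
∠G(j1.08) = −45.00° = -45.00°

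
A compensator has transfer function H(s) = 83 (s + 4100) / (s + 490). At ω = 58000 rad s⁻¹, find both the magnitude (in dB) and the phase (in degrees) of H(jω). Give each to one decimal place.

|j58000 + 4100| = √(58000² + 4100²) = 5.814e+04
|j58000 + 490| = √(58000² + 490²) = 5.8e+04
|H(j58000)| = 83 × 5.814e+04 / 5.8e+04 = 83.204
20 log₁₀(83.204) = 38.40 dB
∠(j58000 + 4100) = arctan(58000/4100) = 85.96°
∠(j58000 + 490) = arctan(58000/490) = 89.52°
∠H(j58000) = 85.96° − 89.52° = -3.56°

|H| = 38.4 dB, ∠H = -3.6°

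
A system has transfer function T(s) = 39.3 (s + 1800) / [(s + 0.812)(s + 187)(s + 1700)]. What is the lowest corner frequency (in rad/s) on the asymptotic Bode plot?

0.812 rad/s

Break frequencies occur at each pole and zero magnitude: 0.812 rad/s, 187 rad/s, 1700 rad/s, 1800 rad/s.
The lowest is 0.812 rad/s.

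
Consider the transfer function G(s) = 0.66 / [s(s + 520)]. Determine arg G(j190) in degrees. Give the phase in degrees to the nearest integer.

∠(j190 + 520) = arctan(190/520) = 20.07°
∠(j190) = 90.00°
∠G(j190) = − (20.07° + 90.00°) = -110.07°

-110 deg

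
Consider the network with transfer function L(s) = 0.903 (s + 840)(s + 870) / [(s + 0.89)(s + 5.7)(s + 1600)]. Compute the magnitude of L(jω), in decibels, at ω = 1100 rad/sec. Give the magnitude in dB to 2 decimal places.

|j1100 + 840| = √(1100² + 840²) = 1384
|j1100 + 870| = √(1100² + 870²) = 1402
|j1100 + 0.89| = √(1100² + 0.89²) = 1100
|j1100 + 5.7| = √(1100² + 5.7²) = 1100
|j1100 + 1600| = √(1100² + 1600²) = 1942
|L(j1100)| = 0.903 × 1384 × 1402 / (1100 × 1100 × 1942) = 0.00074605
20 log₁₀(0.00074605) = -62.545 dB

-62.54 dB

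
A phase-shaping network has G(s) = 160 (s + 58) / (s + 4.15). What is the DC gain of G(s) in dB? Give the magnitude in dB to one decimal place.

67.0 dB

G(0) = 160 × 58 / 4.15 = 2236.1
20 log₁₀(2236.1) = 66.99 dB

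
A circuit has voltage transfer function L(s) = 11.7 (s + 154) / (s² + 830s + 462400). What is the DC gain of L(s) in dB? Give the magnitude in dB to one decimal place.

L(0) = 11.7 × 154 / 462400 = 0.0038966
20 log₁₀(0.0038966) = -48.19 dB

-48.2 dB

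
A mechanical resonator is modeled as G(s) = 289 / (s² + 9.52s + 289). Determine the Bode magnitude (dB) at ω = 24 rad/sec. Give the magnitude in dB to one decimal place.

|(j24)² + 9.52(j24) + 289| = |-287 + j228.48| = 366.8
|G(j24)| = 289 / 366.8 = 0.78781
20 log₁₀(0.78781) = -2.07 dB

-2.1 dB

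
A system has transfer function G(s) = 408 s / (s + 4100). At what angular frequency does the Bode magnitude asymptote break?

4100 rad/s

The single real pole at s = −4100 gives a corner at ω = 4100 rad/s.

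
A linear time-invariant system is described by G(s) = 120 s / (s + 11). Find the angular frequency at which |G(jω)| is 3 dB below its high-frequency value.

For a single-pole high-pass, the −3 dB point is at the pole: ω = 11 rad/s.

11 rad/s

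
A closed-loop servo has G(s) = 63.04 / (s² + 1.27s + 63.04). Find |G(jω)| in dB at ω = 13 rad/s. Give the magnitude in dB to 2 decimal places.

|(j13)² + 1.27(j13) + 63.04| = |-105.96 + j16.51| = 107.2
|G(j13)| = 63.04 / 107.2 = 0.58785
20 log₁₀(0.58785) = -4.615 dB

-4.61 dB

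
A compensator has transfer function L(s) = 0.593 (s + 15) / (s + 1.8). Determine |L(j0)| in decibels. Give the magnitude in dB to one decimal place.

L(0) = 0.593 × 15 / 1.8 = 4.9417
20 log₁₀(4.9417) = 13.88 dB

13.9 dB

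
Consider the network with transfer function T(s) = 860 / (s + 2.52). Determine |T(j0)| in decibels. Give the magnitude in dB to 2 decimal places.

50.66 dB

T(0) = 860 / 2.52 = 341.27
20 log₁₀(341.27) = 50.662 dB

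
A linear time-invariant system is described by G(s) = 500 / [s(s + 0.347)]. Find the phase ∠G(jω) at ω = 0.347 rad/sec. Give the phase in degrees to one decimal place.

-135.0°

∠(j0.347 + 0.347) = arctan(0.347/0.347) = 45.00°
∠(j0.347) = 90.00°
∠G(j0.347) = − (45.00° + 90.00°) = -135.00°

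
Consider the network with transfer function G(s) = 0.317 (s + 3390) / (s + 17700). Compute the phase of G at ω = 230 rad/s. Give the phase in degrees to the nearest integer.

3°

∠(j230 + 3390) = arctan(230/3390) = 3.88°
∠(j230 + 17700) = arctan(230/17700) = 0.74°
∠G(j230) = 3.88° − 0.74° = 3.14°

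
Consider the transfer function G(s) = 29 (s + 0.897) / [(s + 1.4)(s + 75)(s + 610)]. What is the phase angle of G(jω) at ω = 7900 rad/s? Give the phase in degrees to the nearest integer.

-175°

∠(j7900 + 0.897) = arctan(7900/0.897) = 89.99°
∠(j7900 + 1.4) = arctan(7900/1.4) = 89.99°
∠(j7900 + 75) = arctan(7900/75) = 89.46°
∠(j7900 + 610) = arctan(7900/610) = 85.58°
∠G(j7900) = 89.99° − (89.99° + 89.46° + 85.58°) = -175.04°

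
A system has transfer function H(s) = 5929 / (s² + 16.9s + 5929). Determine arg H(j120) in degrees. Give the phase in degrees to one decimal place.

-166.5°

∠[(j120)² + 16.9(j120) + 5929] = ∠[-8471 + j2028] = 166.54°
∠H(j120) = −166.54° = -166.54°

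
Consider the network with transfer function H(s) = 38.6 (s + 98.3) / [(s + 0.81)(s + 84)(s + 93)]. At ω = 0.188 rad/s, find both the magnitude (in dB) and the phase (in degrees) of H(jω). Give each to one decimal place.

|j0.188 + 98.3| = √(0.188² + 98.3²) = 98.3
|j0.188 + 0.81| = √(0.188² + 0.81²) = 0.8315
|j0.188 + 84| = √(0.188² + 84²) = 84
|j0.188 + 93| = √(0.188² + 93²) = 93
|H(j0.188)| = 38.6 × 98.3 / (0.8315 × 84 × 93) = 0.58412
20 log₁₀(0.58412) = -4.67 dB
∠(j0.188 + 98.3) = arctan(0.188/98.3) = 0.11°
∠(j0.188 + 0.81) = arctan(0.188/0.81) = 13.07°
∠(j0.188 + 84) = arctan(0.188/84) = 0.13°
∠(j0.188 + 93) = arctan(0.188/93) = 0.12°
∠H(j0.188) = 0.11° − (13.07° + 0.13° + 0.12°) = -13.20°

|H| = -4.7 dB, ∠H = -13.2°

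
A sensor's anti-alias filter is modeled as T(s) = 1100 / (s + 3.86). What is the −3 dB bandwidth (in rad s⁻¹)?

3.86 rad s⁻¹

For a single-pole low-pass, the −3 dB point is at the pole: ω = 3.86 rad s⁻¹.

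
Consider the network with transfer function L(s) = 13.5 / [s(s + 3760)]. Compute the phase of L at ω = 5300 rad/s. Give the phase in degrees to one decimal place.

∠(j5300 + 3760) = arctan(5300/3760) = 54.65°
∠(j5300) = 90.00°
∠L(j5300) = − (54.65° + 90.00°) = -144.65°

-144.6 deg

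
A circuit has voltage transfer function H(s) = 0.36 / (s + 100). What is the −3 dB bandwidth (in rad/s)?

For a single-pole low-pass, the −3 dB point is at the pole: ω = 100 rad/s.

100 rad/s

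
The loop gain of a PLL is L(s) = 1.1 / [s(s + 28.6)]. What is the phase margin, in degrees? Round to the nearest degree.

90 deg

Gain crossover: |L(jω)| = 1 at ω ≈ 0.0385 rad s⁻¹.
∠L(j0.0385) = −90° − arctan(0.0385/28.6) ≈ -90.08°
PM = 180° + (-90.08°) = 89.92°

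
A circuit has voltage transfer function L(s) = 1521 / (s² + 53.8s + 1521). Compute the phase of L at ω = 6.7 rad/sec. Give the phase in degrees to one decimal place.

-13.7 deg

∠[(j6.7)² + 53.8(j6.7) + 1521] = ∠[1476.1 + j360.46] = 13.72°
∠L(j6.7) = −13.72° = -13.72°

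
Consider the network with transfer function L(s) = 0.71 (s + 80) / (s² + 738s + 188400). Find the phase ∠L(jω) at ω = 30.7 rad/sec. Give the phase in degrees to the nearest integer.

14°

∠(j30.7 + 80) = arctan(30.7/80) = 20.99°
∠[(j30.7)² + 738(j30.7) + 188400] = ∠[1.8746e+05 + j22657] = 6.89°
∠L(j30.7) = 20.99° − 6.89° = 14.10°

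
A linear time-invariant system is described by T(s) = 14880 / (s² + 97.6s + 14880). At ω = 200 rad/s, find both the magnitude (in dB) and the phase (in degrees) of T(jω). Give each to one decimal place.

|T| = -6.6 dB, ∠T = -142.2°

|(j200)² + 97.6(j200) + 14880| = |-25120 + j19520| = 3.181e+04
|T(j200)| = 14880 / 3.181e+04 = 0.46774
20 log₁₀(0.46774) = -6.60 dB
∠[(j200)² + 97.6(j200) + 14880] = ∠[-25120 + j19520] = 142.15°
∠T(j200) = −142.15° = -142.15°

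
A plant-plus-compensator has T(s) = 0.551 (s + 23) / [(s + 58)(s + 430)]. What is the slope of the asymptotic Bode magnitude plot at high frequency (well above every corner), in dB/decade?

With 1 zero and 2 poles, the high-frequency asymptotic slope is 20 × (1 − 2) = -20 dB/decade.

-20 dB/decade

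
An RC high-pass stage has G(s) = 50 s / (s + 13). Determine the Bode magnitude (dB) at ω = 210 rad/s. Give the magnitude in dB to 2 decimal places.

|j210| = 210
|j210 + 13| = √(210² + 13²) = 210.4
|G(j210)| = 50 × 210 / 210.4 = 49.904
20 log₁₀(49.904) = 33.963 dB

33.96 dB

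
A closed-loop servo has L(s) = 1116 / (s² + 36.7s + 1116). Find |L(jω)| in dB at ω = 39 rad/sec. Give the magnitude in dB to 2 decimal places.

-2.50 dB

|(j39)² + 36.7(j39) + 1116| = |-405 + j1431.3| = 1487
|L(j39)| = 1116 / 1487 = 0.75025
20 log₁₀(0.75025) = -2.496 dB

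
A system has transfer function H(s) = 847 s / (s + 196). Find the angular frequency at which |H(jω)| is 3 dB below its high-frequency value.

For a single-pole high-pass, the −3 dB point is at the pole: ω = 196 rad/sec.

196 rad/sec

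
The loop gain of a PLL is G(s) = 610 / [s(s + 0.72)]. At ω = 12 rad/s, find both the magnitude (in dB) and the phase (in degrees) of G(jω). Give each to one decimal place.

|G| = 12.5 dB, ∠G = -176.6 deg

|j12 + 0.72| = √(12² + 0.72²) = 12.02
|j12| = 12
|G(j12)| = 610 / (12.02 × 12) = 4.2285
20 log₁₀(4.2285) = 12.52 dB
∠(j12 + 0.72) = arctan(12/0.72) = 86.57°
∠(j12) = 90.00°
∠G(j12) = − (86.57° + 90.00°) = -176.57°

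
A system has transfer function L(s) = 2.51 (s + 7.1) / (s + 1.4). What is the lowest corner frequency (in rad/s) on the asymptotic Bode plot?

Break frequencies occur at each pole and zero magnitude: 1.4 rad/s, 7.1 rad/s.
The lowest is 1.4 rad/s.

1.4 rad/s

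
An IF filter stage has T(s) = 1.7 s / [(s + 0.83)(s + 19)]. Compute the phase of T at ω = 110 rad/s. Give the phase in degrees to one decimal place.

∠(j110) = 90.00°
∠(j110 + 0.83) = arctan(110/0.83) = 89.57°
∠(j110 + 19) = arctan(110/19) = 80.20°
∠T(j110) = 90.00° − (89.57° + 80.20°) = -79.77°

-79.8°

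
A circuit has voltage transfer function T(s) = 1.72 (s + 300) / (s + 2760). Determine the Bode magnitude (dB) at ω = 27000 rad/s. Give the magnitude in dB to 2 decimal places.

|j27000 + 300| = √(27000² + 300²) = 2.7e+04
|j27000 + 2760| = √(27000² + 2760²) = 2.714e+04
|T(j27000)| = 1.72 × 2.7e+04 / 2.714e+04 = 1.7112
20 log₁₀(1.7112) = 4.666 dB

4.67 dB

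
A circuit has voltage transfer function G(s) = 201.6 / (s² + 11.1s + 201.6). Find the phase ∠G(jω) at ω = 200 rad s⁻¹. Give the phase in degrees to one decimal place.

∠[(j200)² + 11.1(j200) + 201.6] = ∠[-39798 + j2220] = 176.81°
∠G(j200) = −176.81° = -176.81°

-176.8°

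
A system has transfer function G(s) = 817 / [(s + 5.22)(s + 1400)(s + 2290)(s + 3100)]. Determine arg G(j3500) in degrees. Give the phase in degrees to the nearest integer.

-263 deg

∠(j3500 + 5.22) = arctan(3500/5.22) = 89.91°
∠(j3500 + 1400) = arctan(3500/1400) = 68.20°
∠(j3500 + 2290) = arctan(3500/2290) = 56.80°
∠(j3500 + 3100) = arctan(3500/3100) = 48.47°
∠G(j3500) = − (89.91° + 68.20° + 56.80° + 48.47°) = -263.39°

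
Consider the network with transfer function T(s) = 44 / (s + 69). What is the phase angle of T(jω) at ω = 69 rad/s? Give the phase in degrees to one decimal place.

∠(j69 + 69) = arctan(69/69) = 45.00°
∠T(j69) = −45.00° = -45.00°

-45.0°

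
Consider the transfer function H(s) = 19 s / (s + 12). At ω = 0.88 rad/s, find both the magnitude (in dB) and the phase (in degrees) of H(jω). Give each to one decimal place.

|H| = 2.9 dB, ∠H = 85.8 deg

|j0.88| = 0.88
|j0.88 + 12| = √(0.88² + 12²) = 12.03
|H(j0.88)| = 19 × 0.88 / 12.03 = 1.3896
20 log₁₀(1.3896) = 2.86 dB
∠(j0.88) = 90.00°
∠(j0.88 + 12) = arctan(0.88/12) = 4.19°
∠H(j0.88) = 90.00° − 4.19° = 85.81°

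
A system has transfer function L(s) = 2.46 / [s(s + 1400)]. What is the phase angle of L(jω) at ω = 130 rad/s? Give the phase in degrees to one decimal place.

-95.3°

∠(j130 + 1400) = arctan(130/1400) = 5.31°
∠(j130) = 90.00°
∠L(j130) = − (5.31° + 90.00°) = -95.31°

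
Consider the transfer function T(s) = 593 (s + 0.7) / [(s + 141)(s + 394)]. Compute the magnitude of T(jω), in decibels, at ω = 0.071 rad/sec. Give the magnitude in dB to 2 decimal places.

-42.49 dB

|j0.071 + 0.7| = √(0.071² + 0.7²) = 0.7036
|j0.071 + 141| = √(0.071² + 141²) = 141
|j0.071 + 394| = √(0.071² + 394²) = 394
|T(j0.071)| = 593 × 0.7036 / (141 × 394) = 0.0075103
20 log₁₀(0.0075103) = -42.487 dB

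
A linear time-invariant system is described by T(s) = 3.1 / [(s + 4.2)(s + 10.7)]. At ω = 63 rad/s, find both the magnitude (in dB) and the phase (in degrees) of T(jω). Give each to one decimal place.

|j63 + 4.2| = √(63² + 4.2²) = 63.14
|j63 + 10.7| = √(63² + 10.7²) = 63.9
|T(j63)| = 3.1 / (63.14 × 63.9) = 0.00076832
20 log₁₀(0.00076832) = -62.29 dB
∠(j63 + 4.2) = arctan(63/4.2) = 86.19°
∠(j63 + 10.7) = arctan(63/10.7) = 80.36°
∠T(j63) = − (86.19° + 80.36°) = -166.55°

|T| = -62.3 dB, ∠T = -166.5°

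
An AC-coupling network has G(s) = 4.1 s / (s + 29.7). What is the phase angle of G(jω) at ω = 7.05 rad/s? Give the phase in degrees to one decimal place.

∠(j7.05) = 90.00°
∠(j7.05 + 29.7) = arctan(7.05/29.7) = 13.35°
∠G(j7.05) = 90.00° − 13.35° = 76.65°

76.6 deg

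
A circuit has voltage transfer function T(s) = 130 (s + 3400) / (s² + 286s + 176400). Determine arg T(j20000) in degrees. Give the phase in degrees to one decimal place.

∠(j20000 + 3400) = arctan(20000/3400) = 80.35°
∠[(j20000)² + 286(j20000) + 176400] = ∠[-3.9982e+08 + j5.72e+06] = 179.18°
∠T(j20000) = 80.35° − 179.18° = -98.83°

-98.8°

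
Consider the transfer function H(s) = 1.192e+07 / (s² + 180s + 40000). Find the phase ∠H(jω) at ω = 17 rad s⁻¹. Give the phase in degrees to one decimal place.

∠[(j17)² + 180(j17) + 40000] = ∠[39711 + j3060] = 4.41°
∠H(j17) = −4.41° = -4.41°

-4.4°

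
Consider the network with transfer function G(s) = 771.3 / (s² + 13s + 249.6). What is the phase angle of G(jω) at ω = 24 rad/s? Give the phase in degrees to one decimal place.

-136.3°

∠[(j24)² + 13(j24) + 249.6] = ∠[-326.4 + j312] = 136.29°
∠G(j24) = −136.29° = -136.29°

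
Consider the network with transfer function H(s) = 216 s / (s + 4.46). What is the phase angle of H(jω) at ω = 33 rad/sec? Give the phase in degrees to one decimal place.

7.7°

∠(j33) = 90.00°
∠(j33 + 4.46) = arctan(33/4.46) = 82.30°
∠H(j33) = 90.00° − 82.30° = 7.70°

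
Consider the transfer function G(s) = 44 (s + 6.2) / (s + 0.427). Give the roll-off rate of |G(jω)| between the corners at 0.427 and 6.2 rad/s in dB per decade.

In this band the factors already past their corner are: pole at 0.427; net slope = -20 dB/decade.

-20 dB/decade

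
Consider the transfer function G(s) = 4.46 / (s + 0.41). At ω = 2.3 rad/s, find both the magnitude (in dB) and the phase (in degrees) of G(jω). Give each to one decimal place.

|j2.3 + 0.41| = √(2.3² + 0.41²) = 2.336
|G(j2.3)| = 4.46 / 2.336 = 1.909
20 log₁₀(1.909) = 5.62 dB
∠(j2.3 + 0.41) = arctan(2.3/0.41) = 79.89°
∠G(j2.3) = −79.89° = -79.89°

|G| = 5.6 dB, ∠G = -79.9°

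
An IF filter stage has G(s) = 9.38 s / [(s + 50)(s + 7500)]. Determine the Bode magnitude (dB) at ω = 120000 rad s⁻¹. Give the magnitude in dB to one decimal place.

-82.2 dB

|j120000| = 1.2e+05
|j120000 + 50| = √(120000² + 50²) = 1.2e+05
|j120000 + 7500| = √(120000² + 7500²) = 1.202e+05
|G(j120000)| = 9.38 × 1.2e+05 / (1.2e+05 × 1.202e+05) = 7.8014e-05
20 log₁₀(7.8014e-05) = -82.16 dB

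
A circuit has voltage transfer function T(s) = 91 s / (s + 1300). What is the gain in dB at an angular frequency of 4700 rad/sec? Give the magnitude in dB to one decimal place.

38.9 dB

|j4700| = 4700
|j4700 + 1300| = √(4700² + 1300²) = 4876
|T(j4700)| = 91 × 4700 / 4876 = 87.707
20 log₁₀(87.707) = 38.86 dB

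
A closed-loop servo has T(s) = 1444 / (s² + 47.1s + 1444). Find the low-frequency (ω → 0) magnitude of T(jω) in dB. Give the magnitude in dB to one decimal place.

0.0 dB

T(0) = 1444 / 1444 = 1
20 log₁₀(1) = 0.00 dB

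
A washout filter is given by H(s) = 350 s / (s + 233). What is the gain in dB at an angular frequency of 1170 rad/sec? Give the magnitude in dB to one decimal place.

50.7 dB

|j1170| = 1170
|j1170 + 233| = √(1170² + 233²) = 1193
|H(j1170)| = 350 × 1170 / 1193 = 343.26
20 log₁₀(343.26) = 50.71 dB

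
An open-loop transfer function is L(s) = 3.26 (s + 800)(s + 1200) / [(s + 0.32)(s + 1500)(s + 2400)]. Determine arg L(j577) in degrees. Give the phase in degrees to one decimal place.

∠(j577 + 800) = arctan(577/800) = 35.80°
∠(j577 + 1200) = arctan(577/1200) = 25.68°
∠(j577 + 0.32) = arctan(577/0.32) = 89.97°
∠(j577 + 1500) = arctan(577/1500) = 21.04°
∠(j577 + 2400) = arctan(577/2400) = 13.52°
∠L(j577) = 35.80° + 25.68° − (89.97° + 21.04° + 13.52°) = -63.05°

-63.0 deg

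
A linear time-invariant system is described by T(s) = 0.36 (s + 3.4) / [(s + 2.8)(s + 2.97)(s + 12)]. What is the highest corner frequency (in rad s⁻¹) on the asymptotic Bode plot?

Break frequencies occur at each pole and zero magnitude: 2.8 rad s⁻¹, 2.97 rad s⁻¹, 3.4 rad s⁻¹, 12 rad s⁻¹.
The highest is 12 rad s⁻¹.

12 rad s⁻¹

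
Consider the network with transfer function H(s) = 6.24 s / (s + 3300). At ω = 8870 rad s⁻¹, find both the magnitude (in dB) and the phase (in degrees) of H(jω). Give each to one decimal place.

|H| = 15.3 dB, ∠H = 20.4°

|j8870| = 8870
|j8870 + 3300| = √(8870² + 3300²) = 9464
|H(j8870)| = 6.24 × 8870 / 9464 = 5.8484
20 log₁₀(5.8484) = 15.34 dB
∠(j8870) = 90.00°
∠(j8870 + 3300) = arctan(8870/3300) = 69.59°
∠H(j8870) = 90.00° − 69.59° = 20.41°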